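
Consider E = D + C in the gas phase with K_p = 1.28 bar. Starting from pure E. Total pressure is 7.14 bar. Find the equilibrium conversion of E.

Take 1 mol E as basis and let X be its fractional conversion, so ξ = X.
Species balance: n_E = 1 − X; n_D = X; n_C = X.
n_T = Σnᵢ = 1 + X.
With p_i = (n_i/n_T)P, K_p = p_D p_C / (p_E).
This yields a degree-2 equation in X; solving on (0,1), X = 0.390.

X = 0.390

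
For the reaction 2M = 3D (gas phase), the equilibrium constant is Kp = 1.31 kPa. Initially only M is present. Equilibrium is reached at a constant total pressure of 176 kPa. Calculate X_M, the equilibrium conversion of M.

Let X = conversion of M (basis 1 mol M); extent of reaction ξ = 0.5X.
Moles: n_M = 1 − X; n_D = 1.5X.
Total moles n_T = 1 + 0.5X.
y_i = n_i/n_T, p_i = y_i·P. Kp = p_D^3 / (p_M^2).
Substituting and setting equal to 1.31 kPa gives a polynomial in X; the root in (0,1) is X = 0.122.

X = 0.122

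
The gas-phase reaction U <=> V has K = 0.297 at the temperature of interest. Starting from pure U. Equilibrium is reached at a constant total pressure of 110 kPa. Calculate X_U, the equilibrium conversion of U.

Take 1 mol U as basis and let X be its fractional conversion, so ξ = X.
Moles: n_U = 1 − X; n_V = X.
n_T stays at 1 (no change in mole number).
y_i = n_i/n_T, p_i = y_i·P. K = p_V / (p_U).
This yields a degree-1 equation in X; solving on (0,1), X = 0.229.

X = 0.229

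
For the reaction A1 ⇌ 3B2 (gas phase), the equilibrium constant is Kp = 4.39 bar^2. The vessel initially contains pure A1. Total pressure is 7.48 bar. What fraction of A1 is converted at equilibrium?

X = 0.162

Take 1 mol A1 as basis and let X be its fractional conversion, so ξ = X.
Moles: n_A1 = 1 − X; n_B2 = 3X.
Summing: n_T = 1 + 2X.
y_i = n_i/n_T, p_i = y_i·P. Kp = p_B2^3 / (p_A1).
This yields a degree-3 equation in X; solving on (0,1), X = 0.162.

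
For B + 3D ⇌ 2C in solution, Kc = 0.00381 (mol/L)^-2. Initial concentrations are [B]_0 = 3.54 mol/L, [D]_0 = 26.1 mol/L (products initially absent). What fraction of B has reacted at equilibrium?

Let X = conversion of B; extent ξ = 3.54·X mol/L.
Concentrations: [B] = 3.54 − 3.54X; [D] = 26.1 − 10.6X; [C] = 7.08X.
Kc = [C]^2 / ([B] [D]^3).
Solving Kc = 0.00381 for X ∈ (0,1): X = 0.709.

X = 0.709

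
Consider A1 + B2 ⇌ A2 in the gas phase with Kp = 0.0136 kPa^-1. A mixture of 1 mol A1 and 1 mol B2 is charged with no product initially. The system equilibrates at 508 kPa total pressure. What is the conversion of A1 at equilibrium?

X = 0.644

Take 1 mol A1 as basis and let X be its fractional conversion, so ξ = X.
Species balance: n_A1 = 1 − X; n_B2 = 1 − X; n_A2 = X.
Total moles n_T = 2 − X.
With p_i = (n_i/n_T)P, Kp = p_A2 / (p_A1 p_B2).
Equating to 0.0136 kPa^-1 and solving on 0 < X < 1: X = 0.644.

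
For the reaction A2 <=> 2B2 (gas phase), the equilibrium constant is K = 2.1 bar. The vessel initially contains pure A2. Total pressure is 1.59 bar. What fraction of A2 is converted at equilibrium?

X = 0.498

Basis: 1 mol A2 initially; let X = conversion of A2. Extent ξ = X.
Species balance: n_A2 = 1 − X; n_B2 = 2X.
Summing: n_T = 1 + X.
y_i = n_i/n_T, p_i = y_i·P. K = p_B2^2 / (p_A2).
Setting this equal to 2.1 bar and taking the physical root (0 < X < 1) gives X = 0.498.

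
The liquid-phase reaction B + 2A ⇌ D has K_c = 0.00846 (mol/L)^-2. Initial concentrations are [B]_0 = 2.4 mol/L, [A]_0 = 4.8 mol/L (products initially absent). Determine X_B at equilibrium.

X = 0.129

Let X = conversion of B; extent ξ = 2.4·X mol/L.
Concentrations: [B] = 2.4 − 2.4X; [A] = 4.8 − 4.8X; [D] = 2.4X.
K_c = [D] / ([B] [A]^2).
Equating to 0.00846 (mol/L)^-2: the physical root is X = 0.129.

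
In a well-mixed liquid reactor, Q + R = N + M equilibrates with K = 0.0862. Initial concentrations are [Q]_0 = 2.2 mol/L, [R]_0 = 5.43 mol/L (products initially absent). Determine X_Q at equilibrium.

Let X = conversion of Q; extent ξ = 2.2·X mol/L.
Concentrations: [Q] = 2.2 − 2.2X; [R] = 5.43 − 2.2X; [N] = 2.2X; [M] = 2.2X.
K = [N] [M] / ([Q] [R]).
Equating to 0.0862: the physical root is X = 0.346.

X = 0.346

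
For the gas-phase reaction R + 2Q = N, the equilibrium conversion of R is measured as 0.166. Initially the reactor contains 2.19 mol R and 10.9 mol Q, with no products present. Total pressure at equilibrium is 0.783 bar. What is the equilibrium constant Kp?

Kp = 0.479 bar^-2

Let X = conversion of R (basis 2.19 mol R); extent of reaction ξ = 2.19X.
Moles: n_R = 2.19 − 2.19X; n_Q = 10.9 − 4.38X; n_N = 2.19X.
Summing: n_T = 13.1 − 4.38X.
At X = 0.166: n_R = 1.83, n_Q = 10.2, n_N = 0.364, n_T = 12.4.
p_i = (n_i/n_T)·P. Kp = p_N / (p_R p_Q^2) = 0.479 bar^-2.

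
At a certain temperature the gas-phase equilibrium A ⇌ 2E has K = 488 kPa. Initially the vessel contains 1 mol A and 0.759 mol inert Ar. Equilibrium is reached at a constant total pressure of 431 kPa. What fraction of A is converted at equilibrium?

X = 0.545

Basis: 1 mol A initially; let X = conversion of A. Extent ξ = X.
Mole table: n_A = 1 − X; n_E = 2X; n_I = 0.759 (inert).
Total moles n_T = 1.76 + X.
Mole fractions y_i = n_i/n_T; K = p_E^2 / (p_A) with p_i = y_i·P.
This yields a degree-2 equation in X; solving on (0,1), X = 0.545.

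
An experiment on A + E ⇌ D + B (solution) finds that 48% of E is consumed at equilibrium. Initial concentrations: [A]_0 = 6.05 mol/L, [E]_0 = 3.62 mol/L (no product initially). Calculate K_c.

K_c = 0.372

Let X = conversion of E.
Concentrations: [A] = 6.05 − 3.62X; [E] = 3.62 − 3.62X; [D] = 3.62X; [B] = 3.62X.
At X = 0.48: [A] = 4.31, [E] = 1.88, [D] = 1.74, [B] = 1.74.
K_c = [D] [B] / ([A] [E]) = 0.372.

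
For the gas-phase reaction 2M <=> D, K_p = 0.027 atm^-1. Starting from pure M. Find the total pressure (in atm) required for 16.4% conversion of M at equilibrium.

P = 3.99 atm

Let X = conversion of M (basis 1 mol M); extent of reaction ξ = 0.5X.
Mole table: n_M = 1 − X; n_D = 0.5X.
n_T = Σnᵢ = 1 − 0.5X.
K_p = p_D / (p_M^2) with p_i = (n_i/n_T)·P.
At X = 0.164: the mole-fraction product g(X) = Π y_i^ν_i = 0.1077. Since K_p = g(X)·P^{-1}, P = (g/K_p)^(1/1) = (0.1077/0.027)^(1/1) = 3.99 atm.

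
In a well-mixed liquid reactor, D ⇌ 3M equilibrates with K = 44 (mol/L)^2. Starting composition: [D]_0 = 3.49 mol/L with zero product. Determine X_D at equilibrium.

X = 0.425

Let X = conversion of D; extent ξ = 3.49·X mol/L.
Concentrations: [D] = 3.49 − 3.49X; [M] = 10.5X.
K = [M]^3 / ([D]).
Setting equal to 44 and solving for X on (0,1) gives X = 0.425.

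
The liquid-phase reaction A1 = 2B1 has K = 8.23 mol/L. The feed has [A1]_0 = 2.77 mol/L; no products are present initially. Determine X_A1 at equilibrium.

X = 0.567

Let X = conversion of A1; extent ξ = 2.77·X mol/L.
Concentrations: [A1] = 2.77 − 2.77X; [B1] = 5.54X.
K = [B1]^2 / ([A1]).
Equating to 8.23 mol/L: the physical root is X = 0.567.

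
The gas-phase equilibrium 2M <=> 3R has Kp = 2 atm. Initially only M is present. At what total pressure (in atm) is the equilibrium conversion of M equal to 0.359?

Let X = conversion of M (basis 1 mol M); extent of reaction ξ = 0.5X.
Mole table: n_M = 1 − X; n_R = 1.5X.
Total moles n_T = 1 + 0.5X.
Kp = p_R^3 / (p_M^2) with p_i = (n_i/n_T)·P.
At X = 0.359: the mole-fraction product g(X) = Π y_i^ν_i = 0.3222. Since Kp = g(X)·P^{1}, P = (Kp/g)^(1/1) = (2/0.3222)^(1/1) = 6.21 atm.

P = 6.21 atm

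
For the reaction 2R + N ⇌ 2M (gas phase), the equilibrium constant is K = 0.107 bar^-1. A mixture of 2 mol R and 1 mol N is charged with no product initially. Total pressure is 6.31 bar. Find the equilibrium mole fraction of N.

y_N = 0.261

Take 2 mol R as basis and let X be its fractional conversion, so ξ = X.
At extent ξ: n_R = 2 − 2X; n_N = 1 − X; n_M = 2X.
Total moles n_T = 3 − X.
y_i = n_i/n_T, p_i = y_i·P. K = p_M^2 / (p_R^2 p_N).
Setting this equal to 0.107 bar^-1 and taking the physical root (0 < X < 1) gives X = 0.295.
Then n_N = 0.705, n_T = 2.7, so y_N = 0.261.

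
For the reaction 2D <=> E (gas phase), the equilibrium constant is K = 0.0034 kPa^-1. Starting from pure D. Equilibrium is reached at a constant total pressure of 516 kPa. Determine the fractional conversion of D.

X = 0.647

Let X = conversion of D (basis 1 mol D); extent of reaction ξ = 0.5X.
Moles: n_D = 1 − X; n_E = 0.5X.
Total moles n_T = 1 − 0.5X.
With p_i = (n_i/n_T)P, K = p_E / (p_D^2).
This yields a degree-2 equation in X; solving on (0,1), X = 0.647.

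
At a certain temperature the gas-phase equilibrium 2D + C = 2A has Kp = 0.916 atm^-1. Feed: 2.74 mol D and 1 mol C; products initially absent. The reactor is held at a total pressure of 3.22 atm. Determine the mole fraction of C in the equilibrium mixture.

y_C = 0.144

Take 1 mol C as basis and let X be its fractional conversion, so ξ = X.
At extent ξ: n_D = 2.74 − 2X; n_C = 1 − X; n_A = 2X.
Total moles n_T = 3.74 − X.
y_i = n_i/n_T, p_i = y_i·P. Kp = p_A^2 / (p_D^2 p_C).
Setting this equal to 0.916 atm^-1 and taking the physical root (0 < X < 1) gives X = 0.540.
Then n_C = 0.46, n_T = 3.2, so y_C = 0.144.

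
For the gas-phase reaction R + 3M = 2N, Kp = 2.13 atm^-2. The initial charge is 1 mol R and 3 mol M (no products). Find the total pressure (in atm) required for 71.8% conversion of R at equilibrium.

Basis: 1 mol R initially; let X = conversion of R. Extent ξ = X.
Species balance: n_R = 1 − X; n_M = 3 − 3X; n_N = 2X.
Total moles n_T = 4 − 2X.
Kp = p_N^2 / (p_R p_M^3) with p_i = (n_i/n_T)·P.
At X = 0.718: the mole-fraction product g(X) = Π y_i^ν_i = 79.39. Since Kp = g(X)·P^{-2}, P = (g/Kp)^(1/2) = (79.39/2.13)^(1/2) = 6.11 atm.

P = 6.11 atm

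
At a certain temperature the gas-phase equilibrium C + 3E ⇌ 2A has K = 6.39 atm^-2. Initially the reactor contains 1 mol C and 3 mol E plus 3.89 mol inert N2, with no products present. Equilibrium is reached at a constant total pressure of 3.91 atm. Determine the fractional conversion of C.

Basis: 1 mol C initially; let X = conversion of C. Extent ξ = X.
Species balance: n_C = 1 − X; n_E = 3 − 3X; n_A = 2X; n_I = 3.89 (inert).
Summing: n_T = 7.89 − 2X.
Mole fractions y_i = n_i/n_T; K = p_A^2 / (p_C p_E^3) with p_i = y_i·P.
Substituting and setting equal to 6.39 atm^-2 gives a polynomial in X; the root in (0,1) is X = 0.604.

X = 0.604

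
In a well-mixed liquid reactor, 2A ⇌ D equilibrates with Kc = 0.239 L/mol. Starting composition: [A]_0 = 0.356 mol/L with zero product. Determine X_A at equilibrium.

X = 0.129

Let X = conversion of A; extent ξ = 0.356X/2 mol/L.
Concentrations: [A] = 0.356 − 0.356X; [D] = 0.178X.
Kc = [D] / ([A]^2).
Equating to 0.239 L/mol: the physical root is X = 0.129.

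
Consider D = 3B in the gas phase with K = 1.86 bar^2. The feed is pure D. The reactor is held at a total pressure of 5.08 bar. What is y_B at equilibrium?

y_B = 0.359

Basis: 1 mol D initially; let X = conversion of D. Extent ξ = X.
Species balance: n_D = 1 − X; n_B = 3X.
n_T = Σnᵢ = 1 + 2X.
y_i = n_i/n_T, p_i = y_i·P. K = p_B^3 / (p_D).
Substituting and setting equal to 1.86 bar^2 gives a polynomial in X; the root in (0,1) is X = 0.157.
Then n_B = 0.472, n_T = 1.31, so y_B = 0.359.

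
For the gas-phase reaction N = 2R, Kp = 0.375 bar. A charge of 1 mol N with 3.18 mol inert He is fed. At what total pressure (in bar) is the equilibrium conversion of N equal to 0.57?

P = 0.589 bar

Let X = conversion of N (basis 1 mol N); extent of reaction ξ = X.
At extent ξ: n_N = 1 − X; n_R = 2X; n_I = 3.18 (inert).
Total moles n_T = 4.18 + X.
Kp = p_R^2 / (p_N) with p_i = (n_i/n_T)·P.
At X = 0.57: the mole-fraction product g(X) = Π y_i^ν_i = 0.6363. Since Kp = g(X)·P^{1}, P = (Kp/g)^(1/1) = (0.375/0.6363)^(1/1) = 0.589 bar.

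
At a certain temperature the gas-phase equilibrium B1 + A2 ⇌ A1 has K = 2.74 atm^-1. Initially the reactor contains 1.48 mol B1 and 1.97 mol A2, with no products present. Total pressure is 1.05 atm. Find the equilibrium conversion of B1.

X = 0.557

Let X = conversion of B1 (basis 1.48 mol B1); extent of reaction ξ = 1.48X.
Species balance: n_B1 = 1.48 − 1.48X; n_A2 = 1.97 − 1.48X; n_A1 = 1.48X.
n_T = Σnᵢ = 3.45 − 1.48X.
y_i = n_i/n_T, p_i = y_i·P. K = p_A1 / (p_B1 p_A2).
Equating to 2.74 atm^-1 and solving on 0 < X < 1: X = 0.557.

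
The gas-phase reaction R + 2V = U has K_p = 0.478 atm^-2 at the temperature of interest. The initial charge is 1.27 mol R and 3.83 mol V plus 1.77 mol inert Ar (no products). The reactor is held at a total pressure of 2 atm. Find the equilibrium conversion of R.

X = 0.321

Take 1.27 mol R as basis and let X be its fractional conversion, so ξ = 1.27X.
At extent ξ: n_R = 1.27 − 1.27X; n_V = 3.83 − 2.54X; n_U = 1.27X; n_I = 1.77 (inert).
Total moles n_T = 6.87 − 2.54X.
With p_i = (n_i/n_T)P, K_p = p_U / (p_R p_V^2).
Setting this equal to 0.478 atm^-2 and taking the physical root (0 < X < 1) gives X = 0.321.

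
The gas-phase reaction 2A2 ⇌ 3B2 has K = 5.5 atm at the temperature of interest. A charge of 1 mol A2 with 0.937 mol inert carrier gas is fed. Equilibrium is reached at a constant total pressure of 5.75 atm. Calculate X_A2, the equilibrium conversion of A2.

X = 0.522

Let X = conversion of A2 (basis 1 mol A2); extent of reaction ξ = 0.5X.
Species balance: n_A2 = 1 − X; n_B2 = 1.5X; n_I = 0.937 (inert).
Total moles n_T = 1.94 + 0.5X.
With p_i = (n_i/n_T)P, K = p_B2^3 / (p_A2^2).
This yields a degree-3 equation in X; solving on (0,1), X = 0.522.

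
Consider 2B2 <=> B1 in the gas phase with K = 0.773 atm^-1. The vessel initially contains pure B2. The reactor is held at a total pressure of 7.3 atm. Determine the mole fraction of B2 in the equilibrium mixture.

Basis: 1 mol B2 initially; let X = conversion of B2. Extent ξ = 0.5X.
Mole table: n_B2 = 1 − X; n_B1 = 0.5X.
Total moles n_T = 1 − 0.5X.
y_i = n_i/n_T, p_i = y_i·P. K = p_B1 / (p_B2^2).
Setting this equal to 0.773 atm^-1 and taking the physical root (0 < X < 1) gives X = 0.794.
Then n_B2 = 0.206, n_T = 0.603, so y_B2 = 0.342.

y_B2 = 0.342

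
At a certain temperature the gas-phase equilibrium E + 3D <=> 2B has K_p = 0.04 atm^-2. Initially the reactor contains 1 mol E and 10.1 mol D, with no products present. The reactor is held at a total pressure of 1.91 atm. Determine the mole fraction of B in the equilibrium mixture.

Basis: 1 mol E initially; let X = conversion of E. Extent ξ = X.
Mole table: n_E = 1 − X; n_D = 10.1 − 3X; n_B = 2X.
n_T = Σnᵢ = 11.1 − 2X.
y_i = n_i/n_T, p_i = y_i·P. K_p = p_B^2 / (p_E p_D^3).
Equating to 0.04 atm^-2 and solving on 0 < X < 1: X = 0.387.
Then n_B = 0.774, n_T = 10.3, so y_B = 0.075.

y_B = 0.075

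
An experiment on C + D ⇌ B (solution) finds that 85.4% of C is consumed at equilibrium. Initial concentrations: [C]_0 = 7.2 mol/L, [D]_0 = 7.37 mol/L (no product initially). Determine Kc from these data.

Let X = conversion of C.
Concentrations: [C] = 7.2 − 7.2X; [D] = 7.37 − 7.2X; [B] = 7.2X.
At X = 0.854: [C] = 1.05, [D] = 1.22, [B] = 6.15.
Kc = [B] / ([C] [D]) = 4.79 L/mol.

Kc = 4.79 L/mol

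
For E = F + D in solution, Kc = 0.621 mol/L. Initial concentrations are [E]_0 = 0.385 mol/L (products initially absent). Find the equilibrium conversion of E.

X = 0.698

Let X = conversion of E; extent ξ = 0.385·X mol/L.
Concentrations: [E] = 0.385 − 0.385X; [F] = 0.385X; [D] = 0.385X.
Kc = [F] [D] / ([E]).
This equals 0.621 at X = 0.698 (the root in 0 < X < 1).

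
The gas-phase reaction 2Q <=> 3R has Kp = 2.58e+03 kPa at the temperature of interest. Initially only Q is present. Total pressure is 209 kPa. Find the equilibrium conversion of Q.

X = 0.724

Take 1 mol Q as basis and let X be its fractional conversion, so ξ = 0.5X.
Moles: n_Q = 1 − X; n_R = 1.5X.
Summing: n_T = 1 + 0.5X.
y_i = n_i/n_T, p_i = y_i·P. Kp = p_R^3 / (p_Q^2).
Setting this equal to 2.58e+03 kPa and taking the physical root (0 < X < 1) gives X = 0.724.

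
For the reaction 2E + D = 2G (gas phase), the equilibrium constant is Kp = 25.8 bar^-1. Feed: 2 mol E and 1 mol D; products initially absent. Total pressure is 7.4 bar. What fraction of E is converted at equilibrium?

Let X = conversion of E (basis 2 mol E); extent of reaction ξ = X.
Moles: n_E = 2 − 2X; n_D = 1 − X; n_G = 2X.
Total moles n_T = 3 − X.
Mole fractions y_i = n_i/n_T; Kp = p_G^2 / (p_E^2 p_D) with p_i = y_i·P.
Equating to 25.8 bar^-1 and solving on 0 < X < 1: X = 0.805.

X = 0.805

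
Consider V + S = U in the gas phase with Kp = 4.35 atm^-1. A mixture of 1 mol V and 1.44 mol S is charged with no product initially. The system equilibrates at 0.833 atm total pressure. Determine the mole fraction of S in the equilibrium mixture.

Let X = conversion of V (basis 1 mol V); extent of reaction ξ = X.
At extent ξ: n_V = 1 − X; n_S = 1.44 − X; n_U = X.
n_T = Σnᵢ = 2.44 − X.
y_i = n_i/n_T, p_i = y_i·P. Kp = p_U / (p_V p_S).
This yields a degree-2 equation in X; solving on (0,1), X = 0.620.
Then n_S = 0.82, n_T = 1.82, so y_S = 0.451.

y_S = 0.451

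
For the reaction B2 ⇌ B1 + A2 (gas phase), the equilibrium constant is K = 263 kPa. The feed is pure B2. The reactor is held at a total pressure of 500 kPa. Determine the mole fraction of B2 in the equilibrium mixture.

y_B2 = 0.260

Take 1 mol B2 as basis and let X be its fractional conversion, so ξ = X.
Mole table: n_B2 = 1 − X; n_B1 = X; n_A2 = X.
Total moles n_T = 1 + X.
y_i = n_i/n_T, p_i = y_i·P. K = p_B1 p_A2 / (p_B2).
Substituting and setting equal to 263 kPa gives a polynomial in X; the root in (0,1) is X = 0.587.
Then n_B2 = 0.413, n_T = 1.59, so y_B2 = 0.260.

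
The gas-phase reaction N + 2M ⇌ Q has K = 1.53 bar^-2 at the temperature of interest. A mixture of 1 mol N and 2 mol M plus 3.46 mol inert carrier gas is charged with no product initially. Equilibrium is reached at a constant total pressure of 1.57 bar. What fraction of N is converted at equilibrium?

X = 0.206

Basis: 1 mol N initially; let X = conversion of N. Extent ξ = X.
At extent ξ: n_N = 1 − X; n_M = 2 − 2X; n_Q = X; n_I = 3.46 (inert).
Summing: n_T = 6.46 − 2X.
y_i = n_i/n_T, p_i = y_i·P. K = p_Q / (p_N p_M^2).
Substituting and setting equal to 1.53 bar^-2 gives a polynomial in X; the root in (0,1) is X = 0.206.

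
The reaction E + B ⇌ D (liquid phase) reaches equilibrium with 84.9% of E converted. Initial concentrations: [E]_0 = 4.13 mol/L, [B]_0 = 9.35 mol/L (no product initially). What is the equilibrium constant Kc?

Kc = 0.962 L/mol

Let X = conversion of E.
Concentrations: [E] = 4.13 − 4.13X; [B] = 9.35 − 4.13X; [D] = 4.13X.
At X = 0.849: [E] = 0.624, [B] = 5.84, [D] = 3.51.
Kc = [D] / ([E] [B]) = 0.962 L/mol.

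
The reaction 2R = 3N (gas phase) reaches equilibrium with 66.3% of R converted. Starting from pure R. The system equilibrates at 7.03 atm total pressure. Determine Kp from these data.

Let X = conversion of R (basis 1 mol R); extent of reaction ξ = 0.5X.
At extent ξ: n_R = 1 − X; n_N = 1.5X.
Total moles n_T = 1 + 0.5X.
At X = 0.663: n_R = 0.337, n_N = 0.995, n_T = 1.33.
p_i = (n_i/n_T)·P. Kp = p_N^3 / (p_R^2) = 45.7 atm.

Kp = 45.7 atm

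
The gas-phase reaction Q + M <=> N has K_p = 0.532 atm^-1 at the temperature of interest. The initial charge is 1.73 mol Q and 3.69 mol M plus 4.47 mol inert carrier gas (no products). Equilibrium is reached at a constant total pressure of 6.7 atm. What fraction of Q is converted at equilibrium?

X = 0.525

Let X = conversion of Q (basis 1.73 mol Q); extent of reaction ξ = 1.73X.
At extent ξ: n_Q = 1.73 − 1.73X; n_M = 3.69 − 1.73X; n_N = 1.73X; n_I = 4.47 (inert).
n_T = Σnᵢ = 9.89 − 1.73X.
Mole fractions y_i = n_i/n_T; K_p = p_N / (p_Q p_M) with p_i = y_i·P.
Equating to 0.532 atm^-1 and solving on 0 < X < 1: X = 0.525.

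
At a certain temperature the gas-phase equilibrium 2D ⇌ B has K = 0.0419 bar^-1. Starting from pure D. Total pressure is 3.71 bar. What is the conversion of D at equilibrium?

X = 0.215

Basis: 1 mol D initially; let X = conversion of D. Extent ξ = 0.5X.
Mole table: n_D = 1 − X; n_B = 0.5X.
Summing: n_T = 1 − 0.5X.
With p_i = (n_i/n_T)P, K = p_B / (p_D^2).
This yields a degree-2 equation in X; solving on (0,1), X = 0.215.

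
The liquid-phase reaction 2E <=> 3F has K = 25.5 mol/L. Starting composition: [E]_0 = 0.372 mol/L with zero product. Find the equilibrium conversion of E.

Let X = conversion of E; extent ξ = 0.372X/2 mol/L.
Concentrations: [E] = 0.372 − 0.372X; [F] = 0.558X.
K = [F]^3 / ([E]^2).
This equals 25.5 at X = 0.832 (the root in 0 < X < 1).

X = 0.832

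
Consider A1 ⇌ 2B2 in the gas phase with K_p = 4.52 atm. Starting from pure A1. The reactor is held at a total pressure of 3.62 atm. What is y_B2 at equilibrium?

Take 1 mol A1 as basis and let X be its fractional conversion, so ξ = X.
At extent ξ: n_A1 = 1 − X; n_B2 = 2X.
Summing: n_T = 1 + X.
y_i = n_i/n_T, p_i = y_i·P. K_p = p_B2^2 / (p_A1).
Setting this equal to 4.52 atm and taking the physical root (0 < X < 1) gives X = 0.488.
Then n_B2 = 0.975, n_T = 1.49, so y_B2 = 0.656.

y_B2 = 0.656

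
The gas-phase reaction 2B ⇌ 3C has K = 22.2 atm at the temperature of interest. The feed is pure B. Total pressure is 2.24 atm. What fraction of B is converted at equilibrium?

X = 0.704

Basis: 1 mol B initially; let X = conversion of B. Extent ξ = 0.5X.
At extent ξ: n_B = 1 − X; n_C = 1.5X.
Summing: n_T = 1 + 0.5X.
Mole fractions y_i = n_i/n_T; K = p_C^3 / (p_B^2) with p_i = y_i·P.
This yields a degree-3 equation in X; solving on (0,1), X = 0.704.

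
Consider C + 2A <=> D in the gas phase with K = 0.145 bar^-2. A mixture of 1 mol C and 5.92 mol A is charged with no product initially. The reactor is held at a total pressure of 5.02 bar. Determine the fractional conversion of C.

Let X = conversion of C (basis 1 mol C); extent of reaction ξ = X.
Species balance: n_C = 1 − X; n_A = 5.92 − 2X; n_D = X.
n_T = Σnᵢ = 6.92 − 2X.
y_i = n_i/n_T, p_i = y_i·P. K = p_D / (p_C p_A^2).
Equating to 0.145 bar^-2 and solving on 0 < X < 1: X = 0.710.

X = 0.710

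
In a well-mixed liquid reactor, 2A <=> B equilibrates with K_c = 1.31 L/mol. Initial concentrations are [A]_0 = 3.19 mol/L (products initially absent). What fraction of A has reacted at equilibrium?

Let X = conversion of A; extent ξ = 3.19X/2 mol/L.
Concentrations: [A] = 3.19 − 3.19X; [B] = 1.59X.
K_c = [B] / ([A]^2).
This equals 1.31 at X = 0.709 (the root in 0 < X < 1).

X = 0.709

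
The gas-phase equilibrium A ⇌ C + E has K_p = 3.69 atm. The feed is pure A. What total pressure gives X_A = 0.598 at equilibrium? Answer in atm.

Basis: 1 mol A initially; let X = conversion of A. Extent ξ = X.
Mole table: n_A = 1 − X; n_C = X; n_E = X.
Total moles n_T = 1 + X.
K_p = p_C p_E / (p_A) with p_i = (n_i/n_T)·P.
At X = 0.598: the mole-fraction product g(X) = Π y_i^ν_i = 0.5567. Since K_p = g(X)·P^{1}, P = (K_p/g)^(1/1) = (3.69/0.5567)^(1/1) = 6.63 atm.

P = 6.63 atm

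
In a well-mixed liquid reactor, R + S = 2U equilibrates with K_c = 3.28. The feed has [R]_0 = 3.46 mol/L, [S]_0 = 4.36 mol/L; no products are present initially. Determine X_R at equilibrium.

X = 0.530

Let X = conversion of R; extent ξ = 3.46·X mol/L.
Concentrations: [R] = 3.46 − 3.46X; [S] = 4.36 − 3.46X; [U] = 6.92X.
K_c = [U]^2 / ([R] [S]).
Equating to 3.28: the physical root is X = 0.530.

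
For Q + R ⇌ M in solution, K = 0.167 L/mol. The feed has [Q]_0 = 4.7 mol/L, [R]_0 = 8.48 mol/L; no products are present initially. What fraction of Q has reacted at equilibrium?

Let X = conversion of Q; extent ξ = 4.7·X mol/L.
Concentrations: [Q] = 4.7 − 4.7X; [R] = 8.48 − 4.7X; [M] = 4.7X.
K = [M] / ([Q] [R]).
Solving K = 0.167 for X ∈ (0,1): X = 0.505.

X = 0.505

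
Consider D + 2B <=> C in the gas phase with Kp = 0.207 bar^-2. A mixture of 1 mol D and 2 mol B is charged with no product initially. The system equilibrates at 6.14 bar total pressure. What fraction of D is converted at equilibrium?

Take 1 mol D as basis and let X be its fractional conversion, so ξ = X.
Moles: n_D = 1 − X; n_B = 2 − 2X; n_C = X.
Summing: n_T = 3 − 2X.
With p_i = (n_i/n_T)P, Kp = p_C / (p_D p_B^2).
Setting this equal to 0.207 bar^-2 and taking the physical root (0 < X < 1) gives X = 0.604.

X = 0.604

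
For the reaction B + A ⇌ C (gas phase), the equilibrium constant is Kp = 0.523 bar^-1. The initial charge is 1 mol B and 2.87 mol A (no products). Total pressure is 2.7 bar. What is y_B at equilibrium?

Basis: 1 mol B initially; let X = conversion of B. Extent ξ = X.
Species balance: n_B = 1 − X; n_A = 2.87 − X; n_C = X.
n_T = Σnᵢ = 3.87 − X.
With p_i = (n_i/n_T)P, Kp = p_C / (p_B p_A).
Setting this equal to 0.523 bar^-1 and taking the physical root (0 < X < 1) gives X = 0.498.
Then n_B = 0.502, n_T = 3.37, so y_B = 0.149.

y_B = 0.149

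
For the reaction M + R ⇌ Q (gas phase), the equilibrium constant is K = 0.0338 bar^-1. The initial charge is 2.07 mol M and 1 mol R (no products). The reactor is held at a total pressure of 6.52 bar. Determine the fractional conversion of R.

Basis: 1 mol R initially; let X = conversion of R. Extent ξ = X.
Mole table: n_M = 2.07 − X; n_R = 1 − X; n_Q = X.
n_T = Σnᵢ = 3.07 − X.
With p_i = (n_i/n_T)P, K = p_Q / (p_M p_R).
Substituting and setting equal to 0.0338 bar^-1 gives a polynomial in X; the root in (0,1) is X = 0.127.

X = 0.127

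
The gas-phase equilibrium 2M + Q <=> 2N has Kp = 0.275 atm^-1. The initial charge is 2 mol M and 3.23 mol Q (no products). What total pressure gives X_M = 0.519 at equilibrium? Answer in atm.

Let X = conversion of M (basis 2 mol M); extent of reaction ξ = X.
Moles: n_M = 2 − 2X; n_Q = 3.23 − X; n_N = 2X.
Total moles n_T = 5.23 − X.
Kp = p_N^2 / (p_M^2 p_Q) with p_i = (n_i/n_T)·P.
At X = 0.519: the mole-fraction product g(X) = Π y_i^ν_i = 2.023. Since Kp = g(X)·P^{-1}, P = (g/Kp)^(1/1) = (2.023/0.275)^(1/1) = 7.36 atm.

P = 7.36 atm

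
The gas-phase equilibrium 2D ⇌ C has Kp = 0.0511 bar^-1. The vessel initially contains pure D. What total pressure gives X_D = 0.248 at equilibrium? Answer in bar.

Basis: 1 mol D initially; let X = conversion of D. Extent ξ = 0.5X.
Moles: n_D = 1 − X; n_C = 0.5X.
Total moles n_T = 1 − 0.5X.
Kp = p_C / (p_D^2) with p_i = (n_i/n_T)·P.
At X = 0.248: the mole-fraction product g(X) = Π y_i^ν_i = 0.1921. Since Kp = g(X)·P^{-1}, P = (g/Kp)^(1/1) = (0.1921/0.0511)^(1/1) = 3.76 bar.

P = 3.76 bar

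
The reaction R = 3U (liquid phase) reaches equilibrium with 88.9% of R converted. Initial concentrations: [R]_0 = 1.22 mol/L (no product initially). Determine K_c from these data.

Let X = conversion of R.
Concentrations: [R] = 1.22 − 1.22X; [U] = 3.66X.
At X = 0.889: [R] = 0.135, [U] = 3.25.
K_c = [U]^3 / ([R]) = 254 (mol/L)^2.

K_c = 254 (mol/L)^2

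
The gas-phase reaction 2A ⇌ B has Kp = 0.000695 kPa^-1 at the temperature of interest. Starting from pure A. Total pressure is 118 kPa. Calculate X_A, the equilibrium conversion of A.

Let X = conversion of A (basis 1 mol A); extent of reaction ξ = 0.5X.
Moles: n_A = 1 − X; n_B = 0.5X.
Total moles n_T = 1 − 0.5X.
With p_i = (n_i/n_T)P, Kp = p_B / (p_A^2).
Substituting and setting equal to 0.000695 kPa^-1 gives a polynomial in X; the root in (0,1) is X = 0.132.

X = 0.132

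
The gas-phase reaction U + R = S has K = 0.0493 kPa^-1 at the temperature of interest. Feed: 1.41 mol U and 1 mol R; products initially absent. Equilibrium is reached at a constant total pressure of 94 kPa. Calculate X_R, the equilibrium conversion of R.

X = 0.664

Take 1 mol R as basis and let X be its fractional conversion, so ξ = X.
Mole table: n_U = 1.41 − X; n_R = 1 − X; n_S = X.
Summing: n_T = 2.41 − X.
Mole fractions y_i = n_i/n_T; K = p_S / (p_U p_R) with p_i = y_i·P.
Substituting and setting equal to 0.0493 kPa^-1 gives a polynomial in X; the root in (0,1) is X = 0.664.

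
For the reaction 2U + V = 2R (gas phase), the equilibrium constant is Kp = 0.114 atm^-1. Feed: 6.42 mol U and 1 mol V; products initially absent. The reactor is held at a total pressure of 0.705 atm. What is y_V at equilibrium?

y_V = 0.102

Basis: 1 mol V initially; let X = conversion of V. Extent ξ = X.
Moles: n_U = 6.42 − 2X; n_V = 1 − X; n_R = 2X.
Summing: n_T = 7.42 − X.
y_i = n_i/n_T, p_i = y_i·P. Kp = p_R^2 / (p_U^2 p_V).
Substituting and setting equal to 0.114 atm^-1 gives a polynomial in X; the root in (0,1) is X = 0.267.
Then n_V = 0.733, n_T = 7.15, so y_V = 0.102.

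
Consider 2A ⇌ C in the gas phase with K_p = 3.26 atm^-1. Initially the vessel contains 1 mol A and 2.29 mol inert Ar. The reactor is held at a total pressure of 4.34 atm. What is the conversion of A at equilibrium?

Take 1 mol A as basis and let X be its fractional conversion, so ξ = 0.5X.
Mole table: n_A = 1 − X; n_C = 0.5X; n_I = 2.29 (inert).
n_T = Σnᵢ = 3.29 − 0.5X.
With p_i = (n_i/n_T)P, K_p = p_C / (p_A^2).
Equating to 3.26 atm^-1 and solving on 0 < X < 1: X = 0.726.

X = 0.726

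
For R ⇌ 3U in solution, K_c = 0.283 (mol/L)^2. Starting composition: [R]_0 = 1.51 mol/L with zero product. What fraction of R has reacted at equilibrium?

X = 0.157

Let X = conversion of R; extent ξ = 1.51·X mol/L.
Concentrations: [R] = 1.51 − 1.51X; [U] = 4.53X.
K_c = [U]^3 / ([R]).
Solving K_c = 0.283 for X ∈ (0,1): X = 0.157.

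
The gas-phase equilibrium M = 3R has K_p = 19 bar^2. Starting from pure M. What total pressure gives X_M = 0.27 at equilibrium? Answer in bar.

P = 7.87 bar

Let X = conversion of M (basis 1 mol M); extent of reaction ξ = X.
Moles: n_M = 1 − X; n_R = 3X.
Summing: n_T = 1 + 2X.
K_p = p_R^3 / (p_M) with p_i = (n_i/n_T)·P.
At X = 0.27: the mole-fraction product g(X) = Π y_i^ν_i = 0.307. Since K_p = g(X)·P^{2}, P = (K_p/g)^(1/2) = (19/0.307)^(1/2) = 7.87 bar.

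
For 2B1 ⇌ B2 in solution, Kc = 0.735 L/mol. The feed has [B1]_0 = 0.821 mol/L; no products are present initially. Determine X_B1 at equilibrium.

Let X = conversion of B1; extent ξ = 0.821X/2 mol/L.
Concentrations: [B1] = 0.821 − 0.821X; [B2] = 0.41X.
Kc = [B2] / ([B1]^2).
Solving Kc = 0.735 for X ∈ (0,1): X = 0.414.

X = 0.414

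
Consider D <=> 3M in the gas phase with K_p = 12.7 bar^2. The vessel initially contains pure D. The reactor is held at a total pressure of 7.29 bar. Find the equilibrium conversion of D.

Take 1 mol D as basis and let X be its fractional conversion, so ξ = X.
Species balance: n_D = 1 − X; n_M = 3X.
Summing: n_T = 1 + 2X.
y_i = n_i/n_T, p_i = y_i·P. K_p = p_M^3 / (p_D).
Setting this equal to 12.7 bar^2 and taking the physical root (0 < X < 1) gives X = 0.246.

X = 0.246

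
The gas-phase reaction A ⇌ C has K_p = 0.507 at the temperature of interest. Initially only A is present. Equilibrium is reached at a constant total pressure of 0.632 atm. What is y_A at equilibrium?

Take 1 mol A as basis and let X be its fractional conversion, so ξ = X.
Mole table: n_A = 1 − X; n_C = X.
Total moles n_T = 1 (Δν = 0, constant).
y_i = n_i/n_T, p_i = y_i·P. K_p = p_C / (p_A).
Equating to 0.507 and solving on 0 < X < 1: X = 0.336.
Then n_A = 0.664, n_T = 1, so y_A = 0.664.

y_A = 0.664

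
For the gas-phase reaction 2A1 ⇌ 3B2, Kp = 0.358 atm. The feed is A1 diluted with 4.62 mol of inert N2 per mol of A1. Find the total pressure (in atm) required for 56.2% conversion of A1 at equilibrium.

Basis: 1 mol A1 initially; let X = conversion of A1. Extent ξ = 0.5X.
Moles: n_A1 = 1 − X; n_B2 = 1.5X; n_I = 4.62 (inert).
Total moles n_T = 5.62 + 0.5X.
Kp = p_B2^3 / (p_A1^2) with p_i = (n_i/n_T)·P.
At X = 0.562: the mole-fraction product g(X) = Π y_i^ν_i = 0.5292. Since Kp = g(X)·P^{1}, P = (Kp/g)^(1/1) = (0.358/0.5292)^(1/1) = 0.677 atm.

P = 0.677 atm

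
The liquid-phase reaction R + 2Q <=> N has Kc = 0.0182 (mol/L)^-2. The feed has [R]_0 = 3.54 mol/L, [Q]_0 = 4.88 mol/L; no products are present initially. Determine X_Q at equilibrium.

X = 0.271

Let X = conversion of Q; extent ξ = 4.88X/2 mol/L.
Concentrations: [R] = 3.54 − 2.44X; [Q] = 4.88 − 4.88X; [N] = 2.44X.
Kc = [N] / ([R] [Q]^2).
This equals 0.0182 at X = 0.271 (the root in 0 < X < 1).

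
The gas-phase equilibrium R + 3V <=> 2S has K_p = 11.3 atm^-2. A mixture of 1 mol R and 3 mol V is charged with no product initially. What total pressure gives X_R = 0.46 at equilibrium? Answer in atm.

P = 0.556 atm

Basis: 1 mol R initially; let X = conversion of R. Extent ξ = X.
Species balance: n_R = 1 − X; n_V = 3 − 3X; n_S = 2X.
n_T = Σnᵢ = 4 − 2X.
K_p = p_S^2 / (p_R p_V^3) with p_i = (n_i/n_T)·P.
At X = 0.46: the mole-fraction product g(X) = Π y_i^ν_i = 3.497. Since K_p = g(X)·P^{-2}, P = (g/K_p)^(1/2) = (3.497/11.3)^(1/2) = 0.556 atm.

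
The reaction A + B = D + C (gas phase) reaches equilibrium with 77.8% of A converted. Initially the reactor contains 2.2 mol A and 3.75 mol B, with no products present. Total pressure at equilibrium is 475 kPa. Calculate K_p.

Take 2.2 mol A as basis and let X be its fractional conversion, so ξ = 2.2X.
Mole table: n_A = 2.2 − 2.2X; n_B = 3.75 − 2.2X; n_D = 2.2X; n_C = 2.2X.
Since Δν = 0, n_T = 5.95 throughout.
At X = 0.778: n_A = 0.488, n_B = 2.04, n_D = 1.71, n_C = 1.71, n_T = 5.95.
p_i = (n_i/n_T)·P. K_p = p_D p_C / (p_A p_B) = 2.94.

K_p = 2.94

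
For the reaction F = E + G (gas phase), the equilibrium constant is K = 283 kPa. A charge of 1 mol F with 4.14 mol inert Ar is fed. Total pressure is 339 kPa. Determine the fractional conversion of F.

X = 0.854

Let X = conversion of F (basis 1 mol F); extent of reaction ξ = X.
Species balance: n_F = 1 − X; n_E = X; n_G = X; n_I = 4.14 (inert).
Summing: n_T = 5.14 + X.
With p_i = (n_i/n_T)P, K = p_E p_G / (p_F).
Setting this equal to 283 kPa and taking the physical root (0 < X < 1) gives X = 0.854.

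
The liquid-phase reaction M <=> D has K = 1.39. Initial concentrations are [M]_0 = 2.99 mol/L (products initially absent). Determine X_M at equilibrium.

X = 0.582

Let X = conversion of M; extent ξ = 2.99·X mol/L.
Concentrations: [M] = 2.99 − 2.99X; [D] = 2.99X.
K = [D] / ([M]).
Setting equal to 1.39 and solving for X on (0,1) gives X = 0.582.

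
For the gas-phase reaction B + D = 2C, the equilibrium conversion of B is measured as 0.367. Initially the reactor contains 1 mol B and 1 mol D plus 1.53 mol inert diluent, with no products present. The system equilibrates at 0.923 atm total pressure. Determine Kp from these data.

Kp = 1.34

Take 1 mol B as basis and let X be its fractional conversion, so ξ = X.
At extent ξ: n_B = 1 − X; n_D = 1 − X; n_C = 2X; n_I = 1.53 (inert).
n_T stays at 3.53 (no change in mole number).
At X = 0.367: n_B = 0.633, n_D = 0.633, n_C = 0.734, n_T = 3.53.
p_i = (n_i/n_T)·P. Kp = p_C^2 / (p_B p_D) = 1.34.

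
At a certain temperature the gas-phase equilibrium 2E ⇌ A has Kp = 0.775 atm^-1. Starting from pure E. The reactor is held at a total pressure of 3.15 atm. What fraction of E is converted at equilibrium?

X = 0.695

Take 1 mol E as basis and let X be its fractional conversion, so ξ = 0.5X.
Mole table: n_E = 1 − X; n_A = 0.5X.
Total moles n_T = 1 − 0.5X.
y_i = n_i/n_T, p_i = y_i·P. Kp = p_A / (p_E^2).
Setting this equal to 0.775 atm^-1 and taking the physical root (0 < X < 1) gives X = 0.695.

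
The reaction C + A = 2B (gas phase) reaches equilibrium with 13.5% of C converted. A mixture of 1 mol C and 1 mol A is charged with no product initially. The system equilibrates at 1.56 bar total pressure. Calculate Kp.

Let X = conversion of C (basis 1 mol C); extent of reaction ξ = X.
Mole table: n_C = 1 − X; n_A = 1 − X; n_B = 2X.
Since Δν = 0, n_T = 2 throughout.
At X = 0.135: n_C = 0.865, n_A = 0.865, n_B = 0.27, n_T = 2.
p_i = (n_i/n_T)·P. Kp = p_B^2 / (p_C p_A) = 0.0974.

Kp = 0.0974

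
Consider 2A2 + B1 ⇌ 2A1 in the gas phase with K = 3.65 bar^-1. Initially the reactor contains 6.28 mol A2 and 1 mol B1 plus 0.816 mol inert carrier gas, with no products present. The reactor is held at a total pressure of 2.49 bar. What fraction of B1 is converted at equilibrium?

Let X = conversion of B1 (basis 1 mol B1); extent of reaction ξ = X.
Mole table: n_A2 = 6.28 − 2X; n_B1 = 1 − X; n_A1 = 2X; n_I = 0.816 (inert).
Total moles n_T = 8.1 − X.
y_i = n_i/n_T, p_i = y_i·P. K = p_A1^2 / (p_A2^2 p_B1).
This yields a degree-3 equation in X; solving on (0,1), X = 0.880.

X = 0.880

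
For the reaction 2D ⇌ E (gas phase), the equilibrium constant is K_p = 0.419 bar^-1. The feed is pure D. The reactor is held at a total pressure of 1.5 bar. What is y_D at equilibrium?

y_D = 0.696

Let X = conversion of D (basis 1 mol D); extent of reaction ξ = 0.5X.
Moles: n_D = 1 − X; n_E = 0.5X.
n_T = Σnᵢ = 1 − 0.5X.
Mole fractions y_i = n_i/n_T; K_p = p_E / (p_D^2) with p_i = y_i·P.
This yields a degree-2 equation in X; solving on (0,1), X = 0.467.
Then n_D = 0.533, n_T = 0.767, so y_D = 0.696.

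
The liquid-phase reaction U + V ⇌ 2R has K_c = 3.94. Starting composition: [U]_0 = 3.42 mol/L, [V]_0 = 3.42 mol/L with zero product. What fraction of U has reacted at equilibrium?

Let X = conversion of U; extent ξ = 3.42·X mol/L.
Concentrations: [U] = 3.42 − 3.42X; [V] = 3.42 − 3.42X; [R] = 6.84X.
K_c = [R]^2 / ([U] [V]).
This equals 3.94 at X = 0.498 (the root in 0 < X < 1).

X = 0.498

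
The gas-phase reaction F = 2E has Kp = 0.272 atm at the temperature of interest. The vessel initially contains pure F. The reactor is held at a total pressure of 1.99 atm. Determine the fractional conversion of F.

X = 0.182

Let X = conversion of F (basis 1 mol F); extent of reaction ξ = X.
At extent ξ: n_F = 1 − X; n_E = 2X.
n_T = Σnᵢ = 1 + X.
y_i = n_i/n_T, p_i = y_i·P. Kp = p_E^2 / (p_F).
Substituting and setting equal to 0.272 atm gives a polynomial in X; the root in (0,1) is X = 0.182.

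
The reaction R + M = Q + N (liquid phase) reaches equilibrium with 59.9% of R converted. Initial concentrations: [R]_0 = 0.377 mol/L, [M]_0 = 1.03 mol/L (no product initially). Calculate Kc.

Let X = conversion of R.
Concentrations: [R] = 0.377 − 0.377X; [M] = 1.03 − 0.377X; [Q] = 0.377X; [N] = 0.377X.
At X = 0.599: [R] = 0.151, [M] = 0.804, [Q] = 0.226, [N] = 0.226.
Kc = [Q] [N] / ([R] [M]) = 0.419.

Kc = 0.419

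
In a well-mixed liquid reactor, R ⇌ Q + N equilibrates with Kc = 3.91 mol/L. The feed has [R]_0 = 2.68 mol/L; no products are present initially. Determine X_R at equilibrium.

X = 0.682

Let X = conversion of R; extent ξ = 2.68·X mol/L.
Concentrations: [R] = 2.68 − 2.68X; [Q] = 2.68X; [N] = 2.68X.
Kc = [Q] [N] / ([R]).
This equals 3.91 at X = 0.682 (the root in 0 < X < 1).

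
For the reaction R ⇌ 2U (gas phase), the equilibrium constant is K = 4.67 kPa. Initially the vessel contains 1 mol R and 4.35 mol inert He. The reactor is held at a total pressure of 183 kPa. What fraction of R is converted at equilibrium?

Basis: 1 mol R initially; let X = conversion of R. Extent ξ = X.
Species balance: n_R = 1 − X; n_U = 2X; n_I = 4.35 (inert).
Total moles n_T = 5.35 + X.
y_i = n_i/n_T, p_i = y_i·P. K = p_U^2 / (p_R).
Setting this equal to 4.67 kPa and taking the physical root (0 < X < 1) gives X = 0.171.

X = 0.171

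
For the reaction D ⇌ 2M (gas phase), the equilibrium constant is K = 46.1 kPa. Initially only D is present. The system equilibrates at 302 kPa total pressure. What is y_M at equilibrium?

y_M = 0.322

Take 1 mol D as basis and let X be its fractional conversion, so ξ = X.
Species balance: n_D = 1 − X; n_M = 2X.
Total moles n_T = 1 + X.
With p_i = (n_i/n_T)P, K = p_M^2 / (p_D).
Equating to 46.1 kPa and solving on 0 < X < 1: X = 0.192.
Then n_M = 0.383, n_T = 1.19, so y_M = 0.322.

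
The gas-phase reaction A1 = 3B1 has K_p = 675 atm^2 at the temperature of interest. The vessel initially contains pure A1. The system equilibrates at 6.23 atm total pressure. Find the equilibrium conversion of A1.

X = 0.865

Let X = conversion of A1 (basis 1 mol A1); extent of reaction ξ = X.
Mole table: n_A1 = 1 − X; n_B1 = 3X.
Summing: n_T = 1 + 2X.
Mole fractions y_i = n_i/n_T; K_p = p_B1^3 / (p_A1) with p_i = y_i·P.
Setting this equal to 675 atm^2 and taking the physical root (0 < X < 1) gives X = 0.865.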